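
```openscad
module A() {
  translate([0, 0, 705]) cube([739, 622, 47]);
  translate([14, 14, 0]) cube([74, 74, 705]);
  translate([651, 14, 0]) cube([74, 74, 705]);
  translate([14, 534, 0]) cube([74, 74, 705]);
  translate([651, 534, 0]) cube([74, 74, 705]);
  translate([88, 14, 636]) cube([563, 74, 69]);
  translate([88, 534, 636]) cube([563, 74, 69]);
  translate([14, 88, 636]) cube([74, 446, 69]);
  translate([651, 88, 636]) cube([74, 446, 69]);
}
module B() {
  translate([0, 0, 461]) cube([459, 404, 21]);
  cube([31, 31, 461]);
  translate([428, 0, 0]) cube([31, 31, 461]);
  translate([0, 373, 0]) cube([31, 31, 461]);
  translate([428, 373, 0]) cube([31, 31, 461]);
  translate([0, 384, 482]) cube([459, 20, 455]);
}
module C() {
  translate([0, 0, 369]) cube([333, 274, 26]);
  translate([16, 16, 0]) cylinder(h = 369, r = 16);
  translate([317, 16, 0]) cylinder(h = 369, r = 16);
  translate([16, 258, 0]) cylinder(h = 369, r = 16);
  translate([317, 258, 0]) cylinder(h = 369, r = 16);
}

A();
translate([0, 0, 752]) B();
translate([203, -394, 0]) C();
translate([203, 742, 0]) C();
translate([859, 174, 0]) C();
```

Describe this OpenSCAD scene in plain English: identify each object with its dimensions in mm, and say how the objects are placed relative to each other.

A is a rectangular dining table. The top is 739×622×47 mm with its upper surface at z = 752 mm. It stands on four 74×74 mm square legs, each inset 14 mm from the nearest pair of top edges, running from the floor to the underside of the top. Four apron rails, 74 mm thick and 69 mm tall, run between adjacent legs with their top edges flush with the underside of the top and their outer faces flush with the legs' outer faces.

B is a chair. The seat is a 459×404×21 mm slab with its top at z = 482 mm, on four 31×31 mm corner legs (flush with the seat edges, standing on z = 0). A flat backrest 20 mm thick, 455 mm tall, spans the full seat width and rises from the seat top along its +y edge, rear face flush with the rear of the seat.

C is a four-legged stool. The seat is a 333×274×26 mm slab whose top surface is at z = 395 mm; four round legs, each 32 mm in diameter, run from the floor (z = 0) to the underside of the seat, each leg's axis is inset half a diameter from the nearest pair of seat edges (so the leg's bounding box is flush with the corner).

The chair is on top of the table. Three stools sit around the table at the −y, +y, +x sides.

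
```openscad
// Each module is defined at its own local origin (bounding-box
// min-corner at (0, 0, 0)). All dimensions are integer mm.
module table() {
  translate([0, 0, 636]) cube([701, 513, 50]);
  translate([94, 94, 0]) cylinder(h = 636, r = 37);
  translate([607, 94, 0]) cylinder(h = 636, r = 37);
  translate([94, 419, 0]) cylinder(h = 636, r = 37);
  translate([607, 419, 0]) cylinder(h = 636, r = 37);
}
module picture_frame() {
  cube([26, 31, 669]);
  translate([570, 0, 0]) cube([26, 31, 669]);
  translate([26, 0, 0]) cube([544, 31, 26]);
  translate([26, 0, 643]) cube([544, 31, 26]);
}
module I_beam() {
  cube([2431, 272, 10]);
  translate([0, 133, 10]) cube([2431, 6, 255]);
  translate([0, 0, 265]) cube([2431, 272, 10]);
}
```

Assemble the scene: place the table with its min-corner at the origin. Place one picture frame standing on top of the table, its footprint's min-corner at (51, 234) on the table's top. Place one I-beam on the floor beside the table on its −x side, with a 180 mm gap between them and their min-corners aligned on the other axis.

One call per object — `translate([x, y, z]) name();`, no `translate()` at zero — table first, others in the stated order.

table();
translate([51, 234, 686]) picture_frame();
translate([-2611, 0, 0]) I_beam();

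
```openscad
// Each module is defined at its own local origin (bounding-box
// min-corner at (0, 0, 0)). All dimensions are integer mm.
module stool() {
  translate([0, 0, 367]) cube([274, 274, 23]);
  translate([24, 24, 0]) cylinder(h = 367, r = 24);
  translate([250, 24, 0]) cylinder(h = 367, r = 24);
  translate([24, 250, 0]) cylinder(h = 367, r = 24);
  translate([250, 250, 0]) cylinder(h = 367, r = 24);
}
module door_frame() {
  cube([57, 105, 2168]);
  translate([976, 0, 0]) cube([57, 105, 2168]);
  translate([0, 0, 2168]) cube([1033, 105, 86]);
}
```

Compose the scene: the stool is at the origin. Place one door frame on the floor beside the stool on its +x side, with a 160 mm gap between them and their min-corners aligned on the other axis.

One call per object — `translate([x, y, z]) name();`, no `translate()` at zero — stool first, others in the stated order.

stool();
translate([434, 0, 0]) door_frame();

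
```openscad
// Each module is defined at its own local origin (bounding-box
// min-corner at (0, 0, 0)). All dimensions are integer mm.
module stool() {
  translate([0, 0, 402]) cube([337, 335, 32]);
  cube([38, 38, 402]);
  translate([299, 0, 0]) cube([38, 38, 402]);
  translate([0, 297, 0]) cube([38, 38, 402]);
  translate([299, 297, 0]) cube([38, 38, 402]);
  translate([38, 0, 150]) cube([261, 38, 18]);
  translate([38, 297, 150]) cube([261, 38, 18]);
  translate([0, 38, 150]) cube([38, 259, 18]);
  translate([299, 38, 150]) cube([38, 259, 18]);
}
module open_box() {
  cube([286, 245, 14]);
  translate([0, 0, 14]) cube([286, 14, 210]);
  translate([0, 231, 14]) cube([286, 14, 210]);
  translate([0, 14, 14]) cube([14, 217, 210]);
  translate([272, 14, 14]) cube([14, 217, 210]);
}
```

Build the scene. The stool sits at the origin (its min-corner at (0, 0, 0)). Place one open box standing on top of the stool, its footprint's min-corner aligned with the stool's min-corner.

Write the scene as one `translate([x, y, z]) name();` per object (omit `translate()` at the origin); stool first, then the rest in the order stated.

stool();
translate([0, 0, 434]) open_box();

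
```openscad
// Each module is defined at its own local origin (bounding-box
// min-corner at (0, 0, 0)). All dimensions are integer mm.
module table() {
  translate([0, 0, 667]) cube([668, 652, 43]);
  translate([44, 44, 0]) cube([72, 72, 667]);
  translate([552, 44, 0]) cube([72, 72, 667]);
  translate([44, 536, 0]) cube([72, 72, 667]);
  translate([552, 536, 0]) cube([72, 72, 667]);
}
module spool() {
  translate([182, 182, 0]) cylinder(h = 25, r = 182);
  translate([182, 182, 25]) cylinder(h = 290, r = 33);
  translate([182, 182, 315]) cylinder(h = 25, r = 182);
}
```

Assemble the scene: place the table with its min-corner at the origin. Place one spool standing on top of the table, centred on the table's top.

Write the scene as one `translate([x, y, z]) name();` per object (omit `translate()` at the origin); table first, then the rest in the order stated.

table();
translate([152, 144, 710]) spool();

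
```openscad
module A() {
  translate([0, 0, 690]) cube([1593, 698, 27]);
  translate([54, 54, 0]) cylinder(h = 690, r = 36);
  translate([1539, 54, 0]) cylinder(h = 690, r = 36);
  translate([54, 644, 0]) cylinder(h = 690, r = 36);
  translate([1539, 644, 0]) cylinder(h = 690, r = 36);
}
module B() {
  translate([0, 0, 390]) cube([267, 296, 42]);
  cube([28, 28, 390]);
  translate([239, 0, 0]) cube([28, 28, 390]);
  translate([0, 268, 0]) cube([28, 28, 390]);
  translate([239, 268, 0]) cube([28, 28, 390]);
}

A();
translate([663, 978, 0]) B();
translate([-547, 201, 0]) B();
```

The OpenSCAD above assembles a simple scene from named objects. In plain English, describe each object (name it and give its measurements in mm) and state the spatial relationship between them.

A is a rectangular dining table. The top is 1593×698×27 mm with its upper surface at z = 717 mm. It stands on four round legs of 72 mm diameter, each leg's bounding box inset 18 mm from the nearest pair of top edges, running from the floor to the underside of the top.

B is a four-legged stool. The seat is 267×296 mm, 42 mm thick, top at z = 432 mm. It stands on four square legs, each 28×28 mm in cross-section, from z = 0 to the seat underside, each flush with a corner of the seat.

Two stools sit around the table at the +y, −x sides.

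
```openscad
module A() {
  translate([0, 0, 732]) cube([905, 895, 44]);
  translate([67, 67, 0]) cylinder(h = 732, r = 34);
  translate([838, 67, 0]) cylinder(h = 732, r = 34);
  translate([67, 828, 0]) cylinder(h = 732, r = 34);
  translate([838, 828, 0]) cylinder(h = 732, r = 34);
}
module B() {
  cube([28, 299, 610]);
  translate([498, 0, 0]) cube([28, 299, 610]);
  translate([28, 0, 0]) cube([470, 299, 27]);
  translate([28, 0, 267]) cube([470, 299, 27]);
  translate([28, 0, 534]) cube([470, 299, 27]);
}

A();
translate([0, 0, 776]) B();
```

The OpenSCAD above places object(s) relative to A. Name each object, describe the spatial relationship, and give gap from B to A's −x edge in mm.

A is a table. B is a bookshelf. The bookshelf is on top of the table. The gap from the bookshelf to the table's −x edge is 0 mm.

The bookshelf's min-x is at 0; the table's min-x is 0; gap = 0 mm.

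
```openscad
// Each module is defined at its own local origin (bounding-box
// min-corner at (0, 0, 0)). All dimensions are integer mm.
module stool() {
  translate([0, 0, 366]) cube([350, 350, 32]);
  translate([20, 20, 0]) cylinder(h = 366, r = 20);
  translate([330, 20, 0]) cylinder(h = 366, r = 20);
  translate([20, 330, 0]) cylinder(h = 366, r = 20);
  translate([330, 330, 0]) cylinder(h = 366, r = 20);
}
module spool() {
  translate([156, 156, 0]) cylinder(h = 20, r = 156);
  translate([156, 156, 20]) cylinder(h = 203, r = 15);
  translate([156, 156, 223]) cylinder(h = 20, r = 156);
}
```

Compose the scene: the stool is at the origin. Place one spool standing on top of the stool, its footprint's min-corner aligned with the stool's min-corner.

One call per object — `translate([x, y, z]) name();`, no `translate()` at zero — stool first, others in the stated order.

stool();
translate([0, 0, 398]) spool();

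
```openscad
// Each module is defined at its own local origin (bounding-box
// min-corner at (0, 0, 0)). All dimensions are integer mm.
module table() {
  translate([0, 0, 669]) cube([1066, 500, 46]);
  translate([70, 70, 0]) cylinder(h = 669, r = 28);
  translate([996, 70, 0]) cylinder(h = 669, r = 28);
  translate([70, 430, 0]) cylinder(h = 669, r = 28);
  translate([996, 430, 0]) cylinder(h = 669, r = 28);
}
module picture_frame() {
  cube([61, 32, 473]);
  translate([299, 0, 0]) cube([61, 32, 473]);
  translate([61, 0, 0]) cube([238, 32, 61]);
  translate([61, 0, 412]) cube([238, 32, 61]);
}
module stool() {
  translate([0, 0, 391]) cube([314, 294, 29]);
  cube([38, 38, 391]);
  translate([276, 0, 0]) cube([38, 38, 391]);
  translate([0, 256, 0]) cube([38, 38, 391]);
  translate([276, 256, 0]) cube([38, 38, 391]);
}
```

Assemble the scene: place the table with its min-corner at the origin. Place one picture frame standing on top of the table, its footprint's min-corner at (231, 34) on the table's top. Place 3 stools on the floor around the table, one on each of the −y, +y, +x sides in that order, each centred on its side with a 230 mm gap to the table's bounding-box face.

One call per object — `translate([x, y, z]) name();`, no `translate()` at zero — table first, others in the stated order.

table();
translate([231, 34, 715]) picture_frame();
translate([376, -524, 0]) stool();
translate([376, 730, 0]) stool();
translate([1296, 103, 0]) stool();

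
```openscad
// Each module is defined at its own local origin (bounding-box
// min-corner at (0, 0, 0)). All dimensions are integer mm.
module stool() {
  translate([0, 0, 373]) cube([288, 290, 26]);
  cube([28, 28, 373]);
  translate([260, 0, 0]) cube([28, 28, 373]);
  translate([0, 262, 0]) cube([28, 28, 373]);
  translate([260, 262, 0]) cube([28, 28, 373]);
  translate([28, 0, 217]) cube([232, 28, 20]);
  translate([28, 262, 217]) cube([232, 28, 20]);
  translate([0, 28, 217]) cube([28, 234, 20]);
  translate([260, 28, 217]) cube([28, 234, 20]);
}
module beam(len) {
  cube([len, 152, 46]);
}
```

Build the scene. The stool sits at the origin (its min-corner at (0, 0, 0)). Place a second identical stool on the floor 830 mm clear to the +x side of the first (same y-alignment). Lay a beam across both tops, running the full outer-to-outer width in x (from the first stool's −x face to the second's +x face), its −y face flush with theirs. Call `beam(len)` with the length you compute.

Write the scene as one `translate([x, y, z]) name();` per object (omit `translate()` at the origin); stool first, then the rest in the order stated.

stool();
translate([1118, 0, 0]) stool();
translate([0, 0, 399]) beam(1406);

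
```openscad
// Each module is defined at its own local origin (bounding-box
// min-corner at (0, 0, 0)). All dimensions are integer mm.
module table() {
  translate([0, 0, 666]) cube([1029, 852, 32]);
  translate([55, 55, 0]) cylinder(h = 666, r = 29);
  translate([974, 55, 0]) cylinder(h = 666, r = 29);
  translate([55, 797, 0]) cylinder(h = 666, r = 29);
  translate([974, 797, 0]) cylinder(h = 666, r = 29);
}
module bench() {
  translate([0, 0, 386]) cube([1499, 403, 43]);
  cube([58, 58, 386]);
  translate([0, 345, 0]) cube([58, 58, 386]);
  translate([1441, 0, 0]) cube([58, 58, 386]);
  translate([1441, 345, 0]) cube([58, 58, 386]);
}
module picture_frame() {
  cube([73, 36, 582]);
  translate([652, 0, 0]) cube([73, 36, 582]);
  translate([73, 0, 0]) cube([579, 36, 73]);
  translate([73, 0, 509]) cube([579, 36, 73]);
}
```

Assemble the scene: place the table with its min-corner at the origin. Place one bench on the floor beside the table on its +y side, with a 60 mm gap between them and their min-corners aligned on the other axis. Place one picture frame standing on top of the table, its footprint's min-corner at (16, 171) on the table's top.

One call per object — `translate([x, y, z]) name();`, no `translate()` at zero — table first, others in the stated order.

table();
translate([0, 912, 0]) bench();
translate([16, 171, 698]) picture_frame();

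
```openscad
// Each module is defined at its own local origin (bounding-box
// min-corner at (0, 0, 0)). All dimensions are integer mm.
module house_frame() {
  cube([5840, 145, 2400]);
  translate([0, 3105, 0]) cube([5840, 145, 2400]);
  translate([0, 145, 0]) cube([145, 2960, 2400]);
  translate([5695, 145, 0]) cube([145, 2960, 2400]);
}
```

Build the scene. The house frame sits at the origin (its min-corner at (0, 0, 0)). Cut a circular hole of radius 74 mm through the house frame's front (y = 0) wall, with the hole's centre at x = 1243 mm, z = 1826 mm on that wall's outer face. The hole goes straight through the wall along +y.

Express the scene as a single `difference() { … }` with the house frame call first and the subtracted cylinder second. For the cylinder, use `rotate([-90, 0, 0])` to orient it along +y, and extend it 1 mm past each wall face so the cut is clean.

difference() {
  house_frame();
  translate([1243, -1, 1826]) rotate([-90, 0, 0]) cylinder(h = 147, r = 74);
}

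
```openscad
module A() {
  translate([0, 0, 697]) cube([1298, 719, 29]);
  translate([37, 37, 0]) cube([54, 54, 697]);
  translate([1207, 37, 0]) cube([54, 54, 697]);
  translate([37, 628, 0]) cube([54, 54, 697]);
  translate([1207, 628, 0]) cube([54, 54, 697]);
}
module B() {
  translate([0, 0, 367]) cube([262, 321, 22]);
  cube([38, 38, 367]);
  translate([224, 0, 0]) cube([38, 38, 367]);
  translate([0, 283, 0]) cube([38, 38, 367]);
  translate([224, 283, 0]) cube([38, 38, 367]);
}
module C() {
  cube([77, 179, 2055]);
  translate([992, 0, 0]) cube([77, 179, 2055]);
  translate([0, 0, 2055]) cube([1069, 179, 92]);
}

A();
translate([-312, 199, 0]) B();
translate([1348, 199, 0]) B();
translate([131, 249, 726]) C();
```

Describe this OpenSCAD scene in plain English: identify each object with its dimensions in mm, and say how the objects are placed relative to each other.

A is a table with a 1298×719 mm rectangular top, 29 mm thick, top surface at z = 726 mm, supported by four 54×54 mm square legs, each inset 37 mm from the nearest pair of top edges, running from the floor.

B is a four-legged stool. The seat is 262×321 mm, 22 mm thick, top at z = 389 mm. It stands on four square legs, each 38×38 mm in cross-section, from z = 0 to the seat underside, each flush with a corner of the seat.

C is a rectangular door frame: two vertical jambs of 77×179 mm section, 2055 mm tall, with a clear opening 915 mm wide between their inner faces. A header 92 mm tall and 179 mm deep lies on top of the jambs and spans the full outside width.

Two stools sit around the table at the −x, +x sides. The door frame is on top of the table.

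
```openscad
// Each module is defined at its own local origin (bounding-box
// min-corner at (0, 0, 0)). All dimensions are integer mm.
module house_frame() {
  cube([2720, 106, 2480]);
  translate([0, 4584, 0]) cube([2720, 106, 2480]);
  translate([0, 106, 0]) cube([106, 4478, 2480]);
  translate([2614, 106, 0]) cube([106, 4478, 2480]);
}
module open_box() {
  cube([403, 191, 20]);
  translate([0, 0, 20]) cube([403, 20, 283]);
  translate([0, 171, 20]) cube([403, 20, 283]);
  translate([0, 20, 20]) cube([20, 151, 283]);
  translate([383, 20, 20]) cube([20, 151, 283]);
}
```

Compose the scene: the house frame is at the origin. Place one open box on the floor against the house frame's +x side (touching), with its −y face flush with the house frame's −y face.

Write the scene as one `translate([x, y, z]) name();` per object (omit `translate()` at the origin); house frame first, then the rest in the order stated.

house_frame();
translate([2720, 0, 0]) open_box();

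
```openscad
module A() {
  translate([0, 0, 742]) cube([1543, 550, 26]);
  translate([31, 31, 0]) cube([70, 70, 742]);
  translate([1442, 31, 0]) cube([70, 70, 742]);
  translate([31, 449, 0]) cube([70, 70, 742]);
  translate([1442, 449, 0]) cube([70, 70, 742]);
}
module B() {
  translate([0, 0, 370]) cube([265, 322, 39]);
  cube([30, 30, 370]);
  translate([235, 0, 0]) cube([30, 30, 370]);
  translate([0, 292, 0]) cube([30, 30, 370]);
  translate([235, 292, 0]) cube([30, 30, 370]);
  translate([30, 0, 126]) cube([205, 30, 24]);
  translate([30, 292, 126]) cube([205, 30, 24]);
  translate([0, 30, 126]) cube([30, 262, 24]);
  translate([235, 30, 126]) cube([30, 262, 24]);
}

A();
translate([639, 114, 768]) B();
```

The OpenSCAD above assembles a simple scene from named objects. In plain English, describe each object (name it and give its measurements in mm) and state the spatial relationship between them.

A is a table with a 1543×550 mm rectangular top, 26 mm thick, top surface at z = 768 mm, supported by four 70×70 mm square legs, each inset 31 mm from the nearest pair of top edges, running from the floor.

B is a four-legged stool. The seat is 265×322 mm, 39 mm thick, top at z = 409 mm. It stands on four square legs, each 30×30 mm in cross-section, from z = 0 to the seat underside, each flush with a corner of the seat. Four stretchers, 30 mm wide and 24 mm tall, connect adjacent legs with their undersides at z = 126 mm, each running between the inner faces of the legs it joins and aligned with the legs' outer faces on the other axis.

The stool is on top of the table, centred.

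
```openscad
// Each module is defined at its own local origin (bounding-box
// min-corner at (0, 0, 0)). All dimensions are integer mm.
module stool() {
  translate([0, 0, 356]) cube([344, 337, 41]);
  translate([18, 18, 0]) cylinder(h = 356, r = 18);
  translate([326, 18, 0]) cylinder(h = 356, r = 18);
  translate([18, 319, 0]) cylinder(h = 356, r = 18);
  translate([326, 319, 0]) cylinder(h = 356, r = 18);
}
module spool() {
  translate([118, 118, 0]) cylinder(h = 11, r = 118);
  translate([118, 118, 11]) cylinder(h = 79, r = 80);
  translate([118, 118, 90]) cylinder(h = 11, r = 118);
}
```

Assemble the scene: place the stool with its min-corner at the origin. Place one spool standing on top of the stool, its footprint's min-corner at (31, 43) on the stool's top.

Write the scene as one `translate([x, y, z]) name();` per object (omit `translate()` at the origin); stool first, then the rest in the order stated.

stool();
translate([31, 43, 397]) spool();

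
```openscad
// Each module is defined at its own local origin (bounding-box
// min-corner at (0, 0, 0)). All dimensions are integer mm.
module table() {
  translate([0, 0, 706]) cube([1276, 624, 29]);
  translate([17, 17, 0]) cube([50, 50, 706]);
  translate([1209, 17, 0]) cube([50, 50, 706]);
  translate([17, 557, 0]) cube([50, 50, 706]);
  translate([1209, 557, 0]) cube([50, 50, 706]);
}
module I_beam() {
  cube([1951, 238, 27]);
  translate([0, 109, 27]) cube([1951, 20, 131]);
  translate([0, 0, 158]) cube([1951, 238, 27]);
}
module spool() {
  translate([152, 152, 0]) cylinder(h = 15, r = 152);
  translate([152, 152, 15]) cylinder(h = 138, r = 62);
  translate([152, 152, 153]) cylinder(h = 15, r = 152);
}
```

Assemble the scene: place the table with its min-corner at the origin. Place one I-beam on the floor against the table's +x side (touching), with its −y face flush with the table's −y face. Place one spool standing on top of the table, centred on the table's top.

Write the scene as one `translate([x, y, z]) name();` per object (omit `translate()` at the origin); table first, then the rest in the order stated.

table();
translate([1276, 0, 0]) I_beam();
translate([486, 160, 735]) spool();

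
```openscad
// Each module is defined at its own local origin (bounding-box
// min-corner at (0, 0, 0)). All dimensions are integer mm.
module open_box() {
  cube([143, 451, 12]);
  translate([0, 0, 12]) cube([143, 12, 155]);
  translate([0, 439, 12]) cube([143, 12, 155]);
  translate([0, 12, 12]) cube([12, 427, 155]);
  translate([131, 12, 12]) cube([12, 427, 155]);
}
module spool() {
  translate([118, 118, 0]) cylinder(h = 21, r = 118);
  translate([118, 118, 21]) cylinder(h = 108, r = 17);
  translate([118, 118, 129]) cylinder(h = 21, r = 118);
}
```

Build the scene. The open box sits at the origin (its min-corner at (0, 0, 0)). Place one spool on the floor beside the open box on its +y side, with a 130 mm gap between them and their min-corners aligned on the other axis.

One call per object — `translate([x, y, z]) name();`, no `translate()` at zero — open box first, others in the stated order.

open_box();
translate([0, 581, 0]) spool();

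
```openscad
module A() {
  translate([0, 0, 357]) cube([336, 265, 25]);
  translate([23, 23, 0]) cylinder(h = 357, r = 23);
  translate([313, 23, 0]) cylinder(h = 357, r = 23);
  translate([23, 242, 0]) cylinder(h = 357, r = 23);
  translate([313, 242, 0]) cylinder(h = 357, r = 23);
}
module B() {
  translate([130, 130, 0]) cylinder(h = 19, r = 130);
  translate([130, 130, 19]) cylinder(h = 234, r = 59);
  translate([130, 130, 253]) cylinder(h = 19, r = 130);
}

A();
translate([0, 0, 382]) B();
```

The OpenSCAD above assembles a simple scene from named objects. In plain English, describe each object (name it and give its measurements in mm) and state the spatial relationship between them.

A is a simple wooden stool: a rectangular seat 336 mm (x) by 265 mm (y), 25 mm thick, top face at z = 382 mm, on four round legs, each 46 mm in diameter. The legs rest on z = 0, each leg's axis is inset half a diameter from the nearest pair of seat edges (so the leg's bounding box is flush with the corner).

B is a spool: two coaxial disc flanges of radius 130 mm and thickness 19 mm, joined by a core cylinder of radius 59 mm and height 234 mm. The lower flange rests on z = 0 and the three cylinders share a vertical axis.

The spool is on top of the stool.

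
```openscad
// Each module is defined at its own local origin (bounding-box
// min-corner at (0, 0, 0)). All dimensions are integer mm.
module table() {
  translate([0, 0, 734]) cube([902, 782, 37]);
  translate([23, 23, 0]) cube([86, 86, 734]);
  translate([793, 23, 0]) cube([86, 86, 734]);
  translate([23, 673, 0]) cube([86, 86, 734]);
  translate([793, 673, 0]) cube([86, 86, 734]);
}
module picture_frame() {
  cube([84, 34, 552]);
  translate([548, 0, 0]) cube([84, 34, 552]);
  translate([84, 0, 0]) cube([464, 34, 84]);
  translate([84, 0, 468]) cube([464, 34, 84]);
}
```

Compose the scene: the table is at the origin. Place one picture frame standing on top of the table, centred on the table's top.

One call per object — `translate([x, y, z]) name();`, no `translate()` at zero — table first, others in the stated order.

table();
translate([135, 374, 771]) picture_frame();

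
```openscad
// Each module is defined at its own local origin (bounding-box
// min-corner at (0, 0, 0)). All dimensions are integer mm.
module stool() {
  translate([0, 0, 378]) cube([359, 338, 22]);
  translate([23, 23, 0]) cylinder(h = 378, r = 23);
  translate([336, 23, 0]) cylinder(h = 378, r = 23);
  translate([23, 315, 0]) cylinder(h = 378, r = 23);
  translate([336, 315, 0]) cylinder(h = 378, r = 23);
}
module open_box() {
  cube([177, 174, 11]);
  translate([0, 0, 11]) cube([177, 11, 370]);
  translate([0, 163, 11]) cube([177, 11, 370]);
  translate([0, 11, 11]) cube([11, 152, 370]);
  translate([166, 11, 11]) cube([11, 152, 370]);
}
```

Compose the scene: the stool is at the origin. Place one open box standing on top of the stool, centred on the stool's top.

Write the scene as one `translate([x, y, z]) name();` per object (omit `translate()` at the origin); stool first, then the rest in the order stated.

stool();
translate([91, 82, 400]) open_box();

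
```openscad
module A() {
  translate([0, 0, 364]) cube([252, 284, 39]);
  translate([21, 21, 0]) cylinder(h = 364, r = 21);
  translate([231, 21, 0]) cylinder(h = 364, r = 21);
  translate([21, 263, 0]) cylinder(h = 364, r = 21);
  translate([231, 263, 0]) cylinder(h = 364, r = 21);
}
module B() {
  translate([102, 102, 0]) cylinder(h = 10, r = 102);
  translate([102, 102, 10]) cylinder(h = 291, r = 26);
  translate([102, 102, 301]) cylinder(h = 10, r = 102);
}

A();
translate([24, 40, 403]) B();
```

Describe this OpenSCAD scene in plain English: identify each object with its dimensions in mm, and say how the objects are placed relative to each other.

A is a four-legged stool. The seat is a 252×284×39 mm slab whose top surface is at z = 403 mm; four round legs, each 42 mm in diameter, run from the floor (z = 0) to the underside of the seat, each leg's axis is inset half a diameter from the nearest pair of seat edges (so the leg's bounding box is flush with the corner).

B is a spool: two coaxial disc flanges of radius 102 mm and thickness 10 mm, joined by a core cylinder of radius 26 mm and height 291 mm. The lower flange rests on z = 0 and the three cylinders share a vertical axis.

The spool is on top of the stool, centred.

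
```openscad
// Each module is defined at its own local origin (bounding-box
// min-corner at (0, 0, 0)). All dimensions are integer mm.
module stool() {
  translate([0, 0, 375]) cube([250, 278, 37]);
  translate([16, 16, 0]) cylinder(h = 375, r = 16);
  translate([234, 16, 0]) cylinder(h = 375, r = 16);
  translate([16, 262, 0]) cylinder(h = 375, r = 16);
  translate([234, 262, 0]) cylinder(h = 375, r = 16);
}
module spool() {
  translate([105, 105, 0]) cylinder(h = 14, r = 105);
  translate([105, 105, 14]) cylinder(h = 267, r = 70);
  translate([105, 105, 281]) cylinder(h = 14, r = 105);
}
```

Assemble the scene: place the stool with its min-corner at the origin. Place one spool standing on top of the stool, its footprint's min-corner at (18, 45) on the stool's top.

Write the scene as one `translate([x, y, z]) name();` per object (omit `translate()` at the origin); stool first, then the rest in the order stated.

stool();
translate([18, 45, 412]) spool();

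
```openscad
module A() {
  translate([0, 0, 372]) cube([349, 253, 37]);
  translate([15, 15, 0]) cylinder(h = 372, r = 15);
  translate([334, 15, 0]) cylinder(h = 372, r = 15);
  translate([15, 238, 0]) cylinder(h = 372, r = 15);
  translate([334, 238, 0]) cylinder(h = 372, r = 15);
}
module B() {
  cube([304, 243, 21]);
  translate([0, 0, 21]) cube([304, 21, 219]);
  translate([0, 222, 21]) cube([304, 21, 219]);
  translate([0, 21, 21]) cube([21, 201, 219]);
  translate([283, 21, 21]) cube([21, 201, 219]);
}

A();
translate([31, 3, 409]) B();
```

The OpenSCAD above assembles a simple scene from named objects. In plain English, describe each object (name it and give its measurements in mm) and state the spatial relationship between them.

A is a four-legged stool. The seat is 349×253 mm, 37 mm thick, top at z = 409 mm. It stands on four round legs, each 30 mm in diameter, from z = 0 to the seat underside, each leg's axis is inset half a diameter from the nearest pair of seat edges (so the leg's bounding box is flush with the corner).

B is an open storage box with external size 304×243×240 mm and wall thickness 21 mm (the base is also 21 mm thick). The base covers the whole footprint; the four walls stand on the base, with the y-facing walls full-width and the x-facing walls fitting between their inner faces.

The open box is on top of the stool.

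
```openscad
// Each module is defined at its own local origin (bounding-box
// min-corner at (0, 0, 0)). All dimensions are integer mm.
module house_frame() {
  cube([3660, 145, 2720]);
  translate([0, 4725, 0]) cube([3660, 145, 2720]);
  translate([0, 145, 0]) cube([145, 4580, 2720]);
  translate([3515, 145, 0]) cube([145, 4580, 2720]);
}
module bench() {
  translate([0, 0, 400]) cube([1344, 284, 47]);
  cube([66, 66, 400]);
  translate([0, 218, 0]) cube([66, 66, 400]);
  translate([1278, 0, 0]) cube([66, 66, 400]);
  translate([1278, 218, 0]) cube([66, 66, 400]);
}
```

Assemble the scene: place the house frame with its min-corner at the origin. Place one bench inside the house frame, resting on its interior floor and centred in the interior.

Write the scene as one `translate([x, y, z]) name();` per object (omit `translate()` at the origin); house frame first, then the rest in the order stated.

house_frame();
translate([1158, 2293, 0]) bench();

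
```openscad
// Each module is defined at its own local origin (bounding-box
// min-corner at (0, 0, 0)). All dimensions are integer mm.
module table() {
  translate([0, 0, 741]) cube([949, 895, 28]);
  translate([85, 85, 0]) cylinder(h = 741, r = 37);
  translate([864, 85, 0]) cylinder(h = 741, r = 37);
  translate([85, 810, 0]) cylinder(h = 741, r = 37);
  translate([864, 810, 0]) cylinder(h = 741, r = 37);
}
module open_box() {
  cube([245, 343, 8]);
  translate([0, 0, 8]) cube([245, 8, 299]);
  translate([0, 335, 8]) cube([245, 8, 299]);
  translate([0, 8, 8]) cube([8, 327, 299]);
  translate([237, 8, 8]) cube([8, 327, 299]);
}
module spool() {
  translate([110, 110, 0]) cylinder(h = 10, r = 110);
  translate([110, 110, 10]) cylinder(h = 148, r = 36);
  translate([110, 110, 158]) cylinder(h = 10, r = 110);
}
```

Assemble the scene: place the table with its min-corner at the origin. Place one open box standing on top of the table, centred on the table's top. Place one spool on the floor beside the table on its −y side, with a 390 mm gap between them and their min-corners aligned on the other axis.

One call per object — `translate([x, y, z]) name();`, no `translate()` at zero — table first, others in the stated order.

table();
translate([352, 276, 769]) open_box();
translate([0, -610, 0]) spool();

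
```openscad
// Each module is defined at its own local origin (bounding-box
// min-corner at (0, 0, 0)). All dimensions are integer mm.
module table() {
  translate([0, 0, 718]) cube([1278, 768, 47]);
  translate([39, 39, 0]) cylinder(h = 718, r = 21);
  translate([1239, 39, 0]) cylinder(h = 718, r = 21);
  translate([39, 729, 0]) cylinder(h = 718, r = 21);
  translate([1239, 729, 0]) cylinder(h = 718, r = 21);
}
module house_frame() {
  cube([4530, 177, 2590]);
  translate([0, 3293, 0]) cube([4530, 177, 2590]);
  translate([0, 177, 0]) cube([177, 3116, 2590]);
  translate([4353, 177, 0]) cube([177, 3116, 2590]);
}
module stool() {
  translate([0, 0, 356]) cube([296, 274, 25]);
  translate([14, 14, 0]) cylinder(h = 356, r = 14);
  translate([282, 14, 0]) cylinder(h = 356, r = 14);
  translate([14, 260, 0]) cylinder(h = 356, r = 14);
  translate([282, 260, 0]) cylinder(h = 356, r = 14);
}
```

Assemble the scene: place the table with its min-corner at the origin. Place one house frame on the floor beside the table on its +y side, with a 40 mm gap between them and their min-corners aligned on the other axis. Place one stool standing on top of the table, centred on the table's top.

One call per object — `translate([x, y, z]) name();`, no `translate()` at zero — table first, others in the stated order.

table();
translate([0, 808, 0]) house_frame();
translate([491, 247, 765]) stool();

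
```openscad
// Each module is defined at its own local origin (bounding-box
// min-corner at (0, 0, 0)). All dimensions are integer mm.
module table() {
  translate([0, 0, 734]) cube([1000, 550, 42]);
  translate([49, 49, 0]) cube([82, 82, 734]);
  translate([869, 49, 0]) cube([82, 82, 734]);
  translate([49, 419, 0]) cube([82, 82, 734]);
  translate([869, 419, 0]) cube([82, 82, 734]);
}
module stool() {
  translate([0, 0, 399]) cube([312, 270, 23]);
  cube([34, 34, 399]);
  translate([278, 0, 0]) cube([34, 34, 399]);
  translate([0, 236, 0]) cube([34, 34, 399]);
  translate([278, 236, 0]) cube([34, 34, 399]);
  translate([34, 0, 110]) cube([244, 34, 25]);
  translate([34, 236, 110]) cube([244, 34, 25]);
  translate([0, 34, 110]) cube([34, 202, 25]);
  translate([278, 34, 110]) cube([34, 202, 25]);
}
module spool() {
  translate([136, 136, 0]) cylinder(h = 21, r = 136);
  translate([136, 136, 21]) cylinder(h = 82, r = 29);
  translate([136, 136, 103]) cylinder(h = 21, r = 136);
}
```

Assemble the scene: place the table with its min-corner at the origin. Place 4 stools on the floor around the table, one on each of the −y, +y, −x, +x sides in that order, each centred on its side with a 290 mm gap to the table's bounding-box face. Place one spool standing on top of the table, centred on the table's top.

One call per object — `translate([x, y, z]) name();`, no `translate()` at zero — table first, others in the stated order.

table();
translate([344, -560, 0]) stool();
translate([344, 840, 0]) stool();
translate([-602, 140, 0]) stool();
translate([1290, 140, 0]) stool();
translate([364, 139, 776]) spool();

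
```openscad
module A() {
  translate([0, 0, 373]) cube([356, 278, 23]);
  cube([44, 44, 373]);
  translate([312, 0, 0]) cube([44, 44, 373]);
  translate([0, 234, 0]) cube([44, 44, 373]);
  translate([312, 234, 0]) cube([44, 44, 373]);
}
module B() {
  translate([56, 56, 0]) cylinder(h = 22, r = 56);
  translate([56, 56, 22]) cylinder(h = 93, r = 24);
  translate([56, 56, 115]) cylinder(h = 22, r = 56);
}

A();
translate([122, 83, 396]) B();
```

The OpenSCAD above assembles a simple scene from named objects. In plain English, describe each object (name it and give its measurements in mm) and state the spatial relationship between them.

A is a four-legged stool. The seat is 356×278 mm, 23 mm thick, top at z = 396 mm. It stands on four square legs, each 44×44 mm in cross-section, from z = 0 to the seat underside, each flush with a corner of the seat.

B is a spool: two coaxial disc flanges of radius 56 mm and thickness 22 mm, joined by a core cylinder of radius 24 mm and height 93 mm. The lower flange rests on z = 0 and the three cylinders share a vertical axis.

The spool is on top of the stool, centred.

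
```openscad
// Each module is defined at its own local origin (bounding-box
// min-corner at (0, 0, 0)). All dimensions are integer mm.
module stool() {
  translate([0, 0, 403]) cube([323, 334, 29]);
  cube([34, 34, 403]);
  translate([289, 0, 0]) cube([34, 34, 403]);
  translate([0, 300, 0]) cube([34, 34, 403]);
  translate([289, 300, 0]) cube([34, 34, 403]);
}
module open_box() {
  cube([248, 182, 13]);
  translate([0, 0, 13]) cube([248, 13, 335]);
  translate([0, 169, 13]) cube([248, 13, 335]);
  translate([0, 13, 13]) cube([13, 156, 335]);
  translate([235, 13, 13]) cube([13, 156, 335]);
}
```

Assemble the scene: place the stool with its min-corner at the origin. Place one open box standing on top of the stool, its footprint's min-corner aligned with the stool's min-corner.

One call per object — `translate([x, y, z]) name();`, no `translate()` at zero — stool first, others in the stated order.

stool();
translate([0, 0, 432]) open_box();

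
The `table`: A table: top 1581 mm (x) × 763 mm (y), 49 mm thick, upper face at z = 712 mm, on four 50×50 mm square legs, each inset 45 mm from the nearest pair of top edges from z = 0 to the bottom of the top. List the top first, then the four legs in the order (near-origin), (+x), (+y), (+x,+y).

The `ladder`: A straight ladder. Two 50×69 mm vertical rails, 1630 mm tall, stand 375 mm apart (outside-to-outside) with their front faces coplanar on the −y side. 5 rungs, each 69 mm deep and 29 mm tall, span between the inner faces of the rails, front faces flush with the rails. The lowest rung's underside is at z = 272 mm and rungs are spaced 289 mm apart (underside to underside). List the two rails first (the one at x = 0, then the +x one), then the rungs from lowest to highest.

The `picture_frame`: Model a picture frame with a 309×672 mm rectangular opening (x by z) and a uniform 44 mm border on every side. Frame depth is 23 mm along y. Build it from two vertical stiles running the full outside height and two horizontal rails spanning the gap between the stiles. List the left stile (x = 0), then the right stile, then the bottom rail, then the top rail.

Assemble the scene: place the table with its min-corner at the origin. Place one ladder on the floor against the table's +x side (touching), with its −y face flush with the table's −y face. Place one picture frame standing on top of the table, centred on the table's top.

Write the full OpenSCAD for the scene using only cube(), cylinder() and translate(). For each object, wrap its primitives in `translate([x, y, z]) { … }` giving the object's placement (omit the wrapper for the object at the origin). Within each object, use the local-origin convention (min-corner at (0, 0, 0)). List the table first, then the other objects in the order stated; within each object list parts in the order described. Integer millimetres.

translate([0, 0, 663]) cube([1581, 763, 49]);
translate([45, 45, 0]) cube([50, 50, 663]);
translate([1486, 45, 0]) cube([50, 50, 663]);
translate([45, 668, 0]) cube([50, 50, 663]);
translate([1486, 668, 0]) cube([50, 50, 663]);
translate([1581, 0, 0]) {
  cube([50, 69, 1630]);
  translate([325, 0, 0]) cube([50, 69, 1630]);
  translate([50, 0, 272]) cube([275, 69, 29]);
  translate([50, 0, 561]) cube([275, 69, 29]);
  translate([50, 0, 850]) cube([275, 69, 29]);
  translate([50, 0, 1139]) cube([275, 69, 29]);
  translate([50, 0, 1428]) cube([275, 69, 29]);
}
translate([592, 370, 712]) {
  cube([44, 23, 760]);
  translate([353, 0, 0]) cube([44, 23, 760]);
  translate([44, 0, 0]) cube([309, 23, 44]);
  translate([44, 0, 716]) cube([309, 23, 44]);
}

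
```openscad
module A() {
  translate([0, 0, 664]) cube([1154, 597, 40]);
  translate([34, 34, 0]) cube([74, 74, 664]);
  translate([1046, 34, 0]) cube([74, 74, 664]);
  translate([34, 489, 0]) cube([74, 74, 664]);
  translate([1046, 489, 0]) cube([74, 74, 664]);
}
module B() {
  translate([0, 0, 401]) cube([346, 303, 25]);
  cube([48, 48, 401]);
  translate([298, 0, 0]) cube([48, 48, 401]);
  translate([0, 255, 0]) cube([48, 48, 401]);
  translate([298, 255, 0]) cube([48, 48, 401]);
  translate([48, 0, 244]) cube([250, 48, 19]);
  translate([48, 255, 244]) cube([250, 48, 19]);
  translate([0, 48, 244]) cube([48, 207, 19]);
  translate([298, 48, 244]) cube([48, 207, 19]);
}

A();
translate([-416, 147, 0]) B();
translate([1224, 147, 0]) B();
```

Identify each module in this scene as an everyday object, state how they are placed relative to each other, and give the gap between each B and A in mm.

A is a table. B is a stool. Two stools sit around the table at the −x, +x sides. The gap between each stool and the table is 70 mm.

Each stool's nearest face is 70 mm from the table's bounding box.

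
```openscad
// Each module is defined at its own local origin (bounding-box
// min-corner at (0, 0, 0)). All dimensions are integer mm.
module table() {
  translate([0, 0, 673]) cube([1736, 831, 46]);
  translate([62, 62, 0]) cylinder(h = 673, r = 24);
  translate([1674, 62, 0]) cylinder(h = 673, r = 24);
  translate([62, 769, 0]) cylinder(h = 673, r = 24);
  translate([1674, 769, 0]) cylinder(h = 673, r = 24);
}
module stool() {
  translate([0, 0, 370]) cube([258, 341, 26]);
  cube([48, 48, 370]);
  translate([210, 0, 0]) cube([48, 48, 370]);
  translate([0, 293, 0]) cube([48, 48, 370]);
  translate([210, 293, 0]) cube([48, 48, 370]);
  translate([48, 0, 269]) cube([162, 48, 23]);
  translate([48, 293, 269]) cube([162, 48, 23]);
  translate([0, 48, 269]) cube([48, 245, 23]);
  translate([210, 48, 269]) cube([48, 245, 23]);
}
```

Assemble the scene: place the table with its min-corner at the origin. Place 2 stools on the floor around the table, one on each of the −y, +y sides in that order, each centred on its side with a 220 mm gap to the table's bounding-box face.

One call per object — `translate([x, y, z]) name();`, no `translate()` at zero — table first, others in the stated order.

table();
translate([739, -561, 0]) stool();
translate([739, 1051, 0]) stool();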